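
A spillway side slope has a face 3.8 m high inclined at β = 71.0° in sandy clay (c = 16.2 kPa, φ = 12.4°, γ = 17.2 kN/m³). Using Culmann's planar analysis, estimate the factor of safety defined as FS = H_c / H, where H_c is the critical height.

H_c = (4c/γ) · sinβ cosφ / [1 − cos(β − φ)]
    = (4·16.2/17.2) · sin71.0°·cos12.4° / [1 − cos58.6°]
    = 3.767 · 0.9235 / 0.4790 = 7.26 m
FS = H_c / H = 7.26 / 3.8 = 1.911

FS = 1.91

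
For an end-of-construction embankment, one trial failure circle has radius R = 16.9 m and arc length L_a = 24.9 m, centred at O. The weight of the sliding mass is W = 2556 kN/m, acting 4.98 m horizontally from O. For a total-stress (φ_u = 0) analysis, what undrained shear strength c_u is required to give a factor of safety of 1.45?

FS = c_u·L_a·R / (W·d), so c_u = FS·W·d / (L_a·R).
c_u = 1.45·2556·4.98 / (24.90·16.9) = 18456.9 / 420.81 = 43.86 kPa

c_u = 43.9 kPa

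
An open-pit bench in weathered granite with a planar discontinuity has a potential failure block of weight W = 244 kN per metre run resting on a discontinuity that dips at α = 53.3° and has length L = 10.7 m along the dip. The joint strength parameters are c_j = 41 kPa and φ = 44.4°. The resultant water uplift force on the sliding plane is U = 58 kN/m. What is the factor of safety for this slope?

Resolving the block weight along and normal to the plane and applying the Mohr–Coulomb strength on the joint:
N' = W cosα − U = 244·cos53.3° − 58 = 87.8 kN/m
Driving force T = W sinα = 244·sin53.3° = 195.6 kN/m
Resisting force R = c_j·L + N'·tanφ = 41·10.7 + 87.8·tan44.4° = 438.7 + 86.0 = 524.7 kN/m
FS = R / T = 524.7 / 195.6 = 2.682

FS = 2.68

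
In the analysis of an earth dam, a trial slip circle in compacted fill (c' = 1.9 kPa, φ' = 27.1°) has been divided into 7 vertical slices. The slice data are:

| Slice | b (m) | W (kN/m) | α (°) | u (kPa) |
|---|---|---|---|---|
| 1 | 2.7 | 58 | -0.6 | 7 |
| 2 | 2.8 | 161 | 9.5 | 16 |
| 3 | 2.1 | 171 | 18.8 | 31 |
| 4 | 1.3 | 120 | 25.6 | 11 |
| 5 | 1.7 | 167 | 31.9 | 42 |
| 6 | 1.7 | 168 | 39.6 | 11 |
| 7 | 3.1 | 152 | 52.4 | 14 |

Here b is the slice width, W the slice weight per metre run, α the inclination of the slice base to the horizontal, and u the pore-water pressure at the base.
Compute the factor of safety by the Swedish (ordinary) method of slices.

FS = 0.67

Ordinary method of slices: FS = Σ[c'·Δl_i + (W_i cosα_i − u_i·Δl_i)·tanφ'] / Σ W_i sinα_i, with Δl_i = b_i / cosα_i.
Slice 1: Δl = 2.7/cos(-0.6°) = 2.700 m; N'_1 = 58·cos(-0.6°) − 7·2.700 = 39.1; c'Δl = 5.13; W sinα = -0.6
Slice 2: Δl = 2.8/cos9.5° = 2.839 m; N'_2 = 161·cos9.5° − 16·2.839 = 113.4; c'Δl = 5.39; W sinα = 26.6
Slice 3: Δl = 2.1/cos18.8° = 2.218 m; N'_3 = 171·cos18.8° − 31·2.218 = 93.1; c'Δl = 4.21; W sinα = 55.1
Slice 4: Δl = 1.3/cos25.6° = 1.442 m; N'_4 = 120·cos25.6° − 11·1.442 = 92.4; c'Δl = 2.74; W sinα = 51.9
Slice 5: Δl = 1.7/cos31.9° = 2.002 m; N'_5 = 167·cos31.9° − 42·2.002 = 57.7; c'Δl = 3.80; W sinα = 88.2
Slice 6: Δl = 1.7/cos39.6° = 2.206 m; N'_6 = 168·cos39.6° − 11·2.206 = 105.2; c'Δl = 4.19; W sinα = 107.1
Slice 7: Δl = 3.1/cos52.4° = 5.081 m; N'_7 = 152·cos52.4° − 14·5.081 = 21.6; c'Δl = 9.65; W sinα = 120.4
Σc'Δl = 35.1 kN/m; ΣN' = 522.4 kN/m; ΣW sinα = 448.7 kN/m
Resisting = 35.1 + 522.4·tan27.1° = 35.1 + 267.3 = 302.5 kN/m
FS = 302.5 / 448.7 = 0.674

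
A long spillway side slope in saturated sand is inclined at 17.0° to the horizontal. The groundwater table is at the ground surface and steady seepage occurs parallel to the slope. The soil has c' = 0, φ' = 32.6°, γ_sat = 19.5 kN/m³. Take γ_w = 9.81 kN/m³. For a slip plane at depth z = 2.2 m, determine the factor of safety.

FS = 1.04

With seepage parallel to the slope and the water table at the surface, the effective normal stress on the slip plane uses the buoyant unit weight γ' = γ_sat − γ_w while the driving shear stress uses γ_sat:
FS = [c' + γ' z cos²β tanφ'] / [γ_sat z sinβ cosβ]
(For c' = 0 this reduces to FS = (γ'/γ_sat)·tanφ'/tanβ.)
γ' = 19.5 − 9.81 = 9.69 kN/m³
Numerator = 0.0 + 9.69·2.2·cos²17.0°·tan32.6° = 0.0 + 9.69·2.2·0.9145·0.6395 = 12.468 kPa
Denominator = 19.5·2.2·sin17.0°·cos17.0° = 19.5·2.2·0.2924·0.9563 = 11.995 kPa
FS = 12.468 / 11.995 = 1.039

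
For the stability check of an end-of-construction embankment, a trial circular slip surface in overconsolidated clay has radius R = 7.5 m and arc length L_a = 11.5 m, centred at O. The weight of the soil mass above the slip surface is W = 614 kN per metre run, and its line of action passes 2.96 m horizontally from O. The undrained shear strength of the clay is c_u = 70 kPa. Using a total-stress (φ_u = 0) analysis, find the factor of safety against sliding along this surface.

Taking moments about the centre O, the resisting moment is provided by the undrained shear strength acting along the arc:
M_R = c_u·L_a·R = 70·11.50·7.5 = 6037.5 kN·m/m
M_D = W·d = 614·2.96 = 1817.4 kN·m/m
FS = M_R / M_D = 6037.5 / 1817.4 = 3.322

FS = 3.32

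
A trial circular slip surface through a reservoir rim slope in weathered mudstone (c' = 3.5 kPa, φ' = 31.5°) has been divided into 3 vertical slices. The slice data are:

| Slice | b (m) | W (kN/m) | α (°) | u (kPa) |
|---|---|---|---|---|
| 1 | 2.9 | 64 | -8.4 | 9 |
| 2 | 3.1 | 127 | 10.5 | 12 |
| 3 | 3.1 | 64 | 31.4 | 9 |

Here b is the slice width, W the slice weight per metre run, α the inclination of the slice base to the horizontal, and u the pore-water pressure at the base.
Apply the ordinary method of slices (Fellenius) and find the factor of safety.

FS = 2.62

Ordinary method of slices: FS = Σ[c'·Δl_i + (W_i cosα_i − u_i·Δl_i)·tanφ'] / Σ W_i sinα_i, with Δl_i = b_i / cosα_i.
Slice 1: Δl = 2.9/cos(-8.4°) = 2.931 m; N'_1 = 64·cos(-8.4°) − 9·2.931 = 36.9; c'Δl = 10.26; W sinα = -9.3
Slice 2: Δl = 3.1/cos10.5° = 3.153 m; N'_2 = 127·cos10.5° − 12·3.153 = 87.0; c'Δl = 11.03; W sinα = 23.1
Slice 3: Δl = 3.1/cos31.4° = 3.632 m; N'_3 = 64·cos31.4° − 9·3.632 = 21.9; c'Δl = 12.71; W sinα = 33.3
Σc'Δl = 34.0 kN/m; ΣN' = 145.9 kN/m; ΣW sinα = 47.1 kN/m
Resisting = 34.0 + 145.9·tan31.5° = 34.0 + 89.4 = 123.4 kN/m
FS = 123.4 / 47.1 = 2.618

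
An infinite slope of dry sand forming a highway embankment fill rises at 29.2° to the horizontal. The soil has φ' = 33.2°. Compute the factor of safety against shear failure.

For a dry cohesionless infinite slope the factor of safety is FS = tanφ' / tanβ.
FS = tan33.2° / tan29.2° = 0.6544 / 0.5589 = 1.171

FS = 1.17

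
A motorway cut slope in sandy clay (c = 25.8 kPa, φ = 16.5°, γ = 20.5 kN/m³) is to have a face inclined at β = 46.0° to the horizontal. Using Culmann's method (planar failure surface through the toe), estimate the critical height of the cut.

Culmann's analysis gives the critical failure plane at α_cr = (β + φ)/2 = (46.0 + 16.5)/2 = 31.2°, and the critical height
H_c = (4c/γ) · sinβ cosφ / [1 − cos(β − φ)]
    = (4·25.8/20.5) · sin46.0°·cos16.5° / [1 − cos(29.5°)]
    = 5.034 · 0.7193·0.9588 / [1 − 0.8704]
    = 5.034 · 0.6897 / 0.1296
    = 26.78 m

H_c = 26.78 m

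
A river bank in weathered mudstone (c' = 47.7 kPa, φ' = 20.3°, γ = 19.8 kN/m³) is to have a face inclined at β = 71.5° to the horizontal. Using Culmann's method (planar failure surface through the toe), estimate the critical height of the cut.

Culmann's analysis gives the critical failure plane at α_cr = (β + φ')/2 = (71.5 + 20.3)/2 = 45.9°, and the critical height
H_c = (4c'/γ) · sinβ cosφ' / [1 − cos(β − φ')]
    = (4·47.7/19.8) · sin71.5°·cos20.3° / [1 − cos(51.2°)]
    = 9.636 · 0.9483·0.9379 / [1 − 0.6266]
    = 9.636 · 0.8894 / 0.3734
    = 22.95 m

H_c = 22.95 m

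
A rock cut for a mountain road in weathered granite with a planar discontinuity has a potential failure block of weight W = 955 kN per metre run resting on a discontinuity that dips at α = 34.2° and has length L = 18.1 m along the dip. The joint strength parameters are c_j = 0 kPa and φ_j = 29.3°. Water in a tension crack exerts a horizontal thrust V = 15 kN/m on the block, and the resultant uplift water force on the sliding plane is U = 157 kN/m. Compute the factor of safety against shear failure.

Resolving the block weight along and normal to the plane and applying the Mohr–Coulomb strength on the joint:
N' = W cosα − U − V sinα = 955·cos34.2° − 157 − 15·sin34.2° = 624.4 kN/m
Driving force T = W sinα + V cosα = 955·sin34.2° + 15·cos34.2° = 549.2 kN/m
Resisting force R = c_j·L + N'·tanφ_j = 0·18.1 + 624.4·tan29.3° = 0.0 + 350.4 = 350.4 kN/m
FS = R / T = 350.4 / 549.2 = 0.638

FS = 0.64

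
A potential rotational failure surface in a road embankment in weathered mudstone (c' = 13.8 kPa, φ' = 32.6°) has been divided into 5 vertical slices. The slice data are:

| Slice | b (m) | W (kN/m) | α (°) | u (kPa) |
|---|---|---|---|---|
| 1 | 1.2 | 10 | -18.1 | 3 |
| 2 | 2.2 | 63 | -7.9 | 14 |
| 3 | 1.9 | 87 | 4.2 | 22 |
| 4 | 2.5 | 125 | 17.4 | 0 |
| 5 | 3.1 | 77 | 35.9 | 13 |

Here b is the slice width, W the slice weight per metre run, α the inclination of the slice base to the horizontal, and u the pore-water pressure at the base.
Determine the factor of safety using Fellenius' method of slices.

FS = 3.89

Ordinary method of slices: FS = Σ[c'·Δl_i + (W_i cosα_i − u_i·Δl_i)·tanφ'] / Σ W_i sinα_i, with Δl_i = b_i / cosα_i.
Slice 1: Δl = 1.2/cos(-18.1°) = 1.262 m; N'_1 = 10·cos(-18.1°) − 3·1.262 = 5.7; c'Δl = 17.42; W sinα = -3.1
Slice 2: Δl = 2.2/cos(-7.9°) = 2.221 m; N'_2 = 63·cos(-7.9°) − 14·2.221 = 31.3; c'Δl = 30.65; W sinα = -8.7
Slice 3: Δl = 1.9/cos4.2° = 1.905 m; N'_3 = 87·cos4.2° − 22·1.905 = 44.9; c'Δl = 26.29; W sinα = 6.4
Slice 4: Δl = 2.5/cos17.4° = 2.620 m; N'_4 = 125·cos17.4° − 0·2.620 = 119.3; c'Δl = 36.15; W sinα = 37.4
Slice 5: Δl = 3.1/cos35.9° = 3.827 m; N'_5 = 77·cos35.9° − 13·3.827 = 12.6; c'Δl = 52.81; W sinα = 45.2
Σc'Δl = 163.3 kN/m; ΣN' = 213.8 kN/m; ΣW sinα = 77.1 kN/m
Resisting = 163.3 + 213.8·tan32.6° = 163.3 + 136.7 = 300.0 kN/m
FS = 300.0 / 77.1 = 3.890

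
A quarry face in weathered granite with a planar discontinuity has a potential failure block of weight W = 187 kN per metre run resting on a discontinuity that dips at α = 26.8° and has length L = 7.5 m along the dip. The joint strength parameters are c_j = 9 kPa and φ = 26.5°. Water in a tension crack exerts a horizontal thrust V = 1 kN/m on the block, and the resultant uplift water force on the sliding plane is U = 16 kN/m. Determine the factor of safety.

FS = 1.67

Resolving the block weight along and normal to the plane and applying the Mohr–Coulomb strength on the joint:
N' = W cosα − U − V sinα = 187·cos26.8° − 16 − 1·sin26.8° = 150.5 kN/m
Driving force T = W sinα + V cosα = 187·sin26.8° + 1·cos26.8° = 85.2 kN/m
Resisting force R = c_j·L + N'·tanφ = 9·7.5 + 150.5·tan26.5° = 67.5 + 75.0 = 142.5 kN/m
FS = R / T = 142.5 / 85.2 = 1.673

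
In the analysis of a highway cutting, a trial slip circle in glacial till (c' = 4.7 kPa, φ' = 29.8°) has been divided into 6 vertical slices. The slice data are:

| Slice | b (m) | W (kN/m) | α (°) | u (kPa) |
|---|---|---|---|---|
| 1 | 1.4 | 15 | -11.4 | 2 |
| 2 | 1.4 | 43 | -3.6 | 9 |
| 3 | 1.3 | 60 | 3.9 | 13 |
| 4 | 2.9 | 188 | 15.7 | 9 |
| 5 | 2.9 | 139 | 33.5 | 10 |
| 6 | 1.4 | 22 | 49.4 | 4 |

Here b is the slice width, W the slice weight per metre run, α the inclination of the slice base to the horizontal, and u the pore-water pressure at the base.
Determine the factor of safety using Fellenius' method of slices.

Ordinary method of slices: FS = Σ[c'·Δl_i + (W_i cosα_i − u_i·Δl_i)·tanφ'] / Σ W_i sinα_i, with Δl_i = b_i / cosα_i.
Slice 1: Δl = 1.4/cos(-11.4°) = 1.428 m; N'_1 = 15·cos(-11.4°) − 2·1.428 = 11.8; c'Δl = 6.71; W sinα = -3.0
Slice 2: Δl = 1.4/cos(-3.6°) = 1.403 m; N'_2 = 43·cos(-3.6°) − 9·1.403 = 30.3; c'Δl = 6.59; W sinα = -2.7
Slice 3: Δl = 1.3/cos3.9° = 1.303 m; N'_3 = 60·cos3.9° − 13·1.303 = 42.9; c'Δl = 6.12; W sinα = 4.1
Slice 4: Δl = 2.9/cos15.7° = 3.012 m; N'_4 = 188·cos15.7° − 9·3.012 = 153.9; c'Δl = 14.16; W sinα = 50.9
Slice 5: Δl = 2.9/cos33.5° = 3.478 m; N'_5 = 139·cos33.5° − 10·3.478 = 81.1; c'Δl = 16.35; W sinα = 76.7
Slice 6: Δl = 1.4/cos49.4° = 2.151 m; N'_6 = 22·cos49.4° − 4·2.151 = 5.7; c'Δl = 10.11; W sinα = 16.7
Σc'Δl = 60.0 kN/m; ΣN' = 325.8 kN/m; ΣW sinα = 142.7 kN/m
Resisting = 60.0 + 325.8·tan29.8° = 60.0 + 186.6 = 246.6 kN/m
FS = 246.6 / 142.7 = 1.728

FS = 1.73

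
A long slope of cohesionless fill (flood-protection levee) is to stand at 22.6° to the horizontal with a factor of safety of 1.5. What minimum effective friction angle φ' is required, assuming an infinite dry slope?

FS = tanφ'/tanβ ⇒ tanφ' = FS · tanβ = 1.5 · tan22.6° = 0.6244
φ' = arctan(0.6244) = 31.98°

φ' = 32.0°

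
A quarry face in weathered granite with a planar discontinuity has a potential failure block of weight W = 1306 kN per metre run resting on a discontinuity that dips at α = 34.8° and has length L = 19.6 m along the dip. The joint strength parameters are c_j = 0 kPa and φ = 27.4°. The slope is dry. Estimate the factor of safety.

Resolving the block weight along and normal to the plane and applying the Mohr–Coulomb strength on the joint:
N' = W cosα = 1306·cos34.8° = 1072.4 kN/m
Driving force T = W sinα = 1306·sin34.8° = 745.4 kN/m
Resisting force R = c_j·L + N'·tanφ = 0·19.6 + 1072.4·tan27.4° = 0.0 + 555.9 = 555.9 kN/m
FS = R / T = 555.9 / 745.4 = 0.746

FS = 0.75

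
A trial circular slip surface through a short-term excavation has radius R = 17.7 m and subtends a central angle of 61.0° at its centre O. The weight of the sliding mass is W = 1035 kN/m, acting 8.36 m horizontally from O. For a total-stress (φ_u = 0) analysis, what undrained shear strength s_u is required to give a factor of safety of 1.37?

FS = s_u·L_a·R / (W·d), so s_u = FS·W·d / (L_a·R).
Arc length L_a = R·θ = 17.7·(61.0°·π/180) = 17.7·1.0647 = 18.84 m
s_u = 1.37·1035·8.36 / (18.84·17.7) = 11854.1 / 333.54 = 35.54 kPa

s_u = 35.5 kPa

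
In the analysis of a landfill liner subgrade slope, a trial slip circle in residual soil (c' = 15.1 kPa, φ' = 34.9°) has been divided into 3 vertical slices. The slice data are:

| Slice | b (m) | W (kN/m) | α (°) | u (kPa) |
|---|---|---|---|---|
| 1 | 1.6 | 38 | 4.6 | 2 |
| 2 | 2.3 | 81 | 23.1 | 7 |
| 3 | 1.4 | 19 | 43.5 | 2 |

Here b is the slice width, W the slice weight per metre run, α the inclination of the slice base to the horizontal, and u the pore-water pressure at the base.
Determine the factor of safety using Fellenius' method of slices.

Ordinary method of slices: FS = Σ[c'·Δl_i + (W_i cosα_i − u_i·Δl_i)·tanφ'] / Σ W_i sinα_i, with Δl_i = b_i / cosα_i.
Slice 1: Δl = 1.6/cos4.6° = 1.605 m; N'_1 = 38·cos4.6° − 2·1.605 = 34.7; c'Δl = 24.24; W sinα = 3.0
Slice 2: Δl = 2.3/cos23.1° = 2.500 m; N'_2 = 81·cos23.1° − 7·2.500 = 57.0; c'Δl = 37.76; W sinα = 31.8
Slice 3: Δl = 1.4/cos43.5° = 1.930 m; N'_3 = 19·cos43.5° − 2·1.930 = 9.9; c'Δl = 29.14; W sinα = 13.1
Σc'Δl = 91.1 kN/m; ΣN' = 101.6 kN/m; ΣW sinα = 47.9 kN/m
Resisting = 91.1 + 101.6·tan34.9° = 91.1 + 70.9 = 162.0 kN/m
FS = 162.0 / 47.9 = 3.382

FS = 3.38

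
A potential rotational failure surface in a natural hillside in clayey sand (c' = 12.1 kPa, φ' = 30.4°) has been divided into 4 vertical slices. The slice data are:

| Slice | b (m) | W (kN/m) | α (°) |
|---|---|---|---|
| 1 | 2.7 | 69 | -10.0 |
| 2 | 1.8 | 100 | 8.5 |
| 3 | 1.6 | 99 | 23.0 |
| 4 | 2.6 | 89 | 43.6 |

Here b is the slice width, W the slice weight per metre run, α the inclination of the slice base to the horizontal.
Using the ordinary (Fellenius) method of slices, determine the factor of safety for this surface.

FS = 3.00

Ordinary method of slices: FS = Σ[c'·Δl_i + (W_i cosα_i)·tanφ'] / Σ W_i sinα_i, with Δl_i = b_i / cosα_i.
Slice 1: Δl = 2.7/cos(-10.0°) = 2.742 m; N'_1 = 69·cos(-10.0°) = 68.0; c'Δl = 33.17; W sinα = -12.0
Slice 2: Δl = 1.8/cos8.5° = 1.820 m; N'_2 = 100·cos8.5° = 98.9; c'Δl = 22.02; W sinα = 14.8
Slice 3: Δl = 1.6/cos23.0° = 1.738 m; N'_3 = 99·cos23.0° = 91.1; c'Δl = 21.03; W sinα = 38.7
Slice 4: Δl = 2.6/cos43.6° = 3.590 m; N'_4 = 89·cos43.6° = 64.5; c'Δl = 43.44; W sinα = 61.4
Σc'Δl = 119.7 kN/m; ΣN' = 322.4 kN/m; ΣW sinα = 102.9 kN/m
Resisting = 119.7 + 322.4·tan30.4° = 119.7 + 189.2 = 308.8 kN/m
FS = 308.8 / 102.9 = 3.003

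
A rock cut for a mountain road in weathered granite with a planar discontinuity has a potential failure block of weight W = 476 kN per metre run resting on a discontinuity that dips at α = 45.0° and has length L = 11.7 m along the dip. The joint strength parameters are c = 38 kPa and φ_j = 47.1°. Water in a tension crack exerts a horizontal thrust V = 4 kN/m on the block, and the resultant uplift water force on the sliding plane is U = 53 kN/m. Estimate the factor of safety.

FS = 2.20

Resolving the block weight along and normal to the plane and applying the Mohr–Coulomb strength on the joint:
N' = W cosα − U − V sinα = 476·cos45.0° − 53 − 4·sin45.0° = 280.8 kN/m
Driving force T = W sinα + V cosα = 476·sin45.0° + 4·cos45.0° = 339.4 kN/m
Resisting force R = c·L + N'·tanφ_j = 38·11.7 + 280.8·tan47.1° = 444.6 + 302.1 = 746.7 kN/m
FS = R / T = 746.7 / 339.4 = 2.200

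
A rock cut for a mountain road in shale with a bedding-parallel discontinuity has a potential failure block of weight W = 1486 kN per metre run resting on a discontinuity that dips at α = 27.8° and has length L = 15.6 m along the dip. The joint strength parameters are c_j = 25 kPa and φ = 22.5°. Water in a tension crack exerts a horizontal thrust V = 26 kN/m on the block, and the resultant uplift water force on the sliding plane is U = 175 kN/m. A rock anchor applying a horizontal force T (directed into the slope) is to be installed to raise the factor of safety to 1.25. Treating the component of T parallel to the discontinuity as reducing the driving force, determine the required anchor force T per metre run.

Resolving forces along and normal to the sliding plane, with the horizontal anchor force T adding T·sinα to the effective normal force and T·cosα acting up the plane against the driving force:
FS = [c_jL + (W cosα − U − V sinα + T sinα) tanφ] / [W sinα + V cosα − T cosα]
Without the anchor: N' = 1127.4 kN/m, driving T_d = 716.0 kN/m, resisting R = 25·15.6 + 1127.4·tan22.5° = 857.0 kN/m, FS = 1.20.
Setting FS = 1.25 and solving for T:
1.25·(716.0 − T cos27.8°) = 857.0 + T sin27.8°·tan22.5°
T·(sin27.8°·tan22.5° + 1.25·cos27.8°) = 1.25·716.0 − 857.0
T·(0.4664·0.4142 + 1.25·0.8846) = 895.1 − 857.0 = 38.1
T·1.2989 = 38.1
T = 29.3 kN/m

T = 29 kN/m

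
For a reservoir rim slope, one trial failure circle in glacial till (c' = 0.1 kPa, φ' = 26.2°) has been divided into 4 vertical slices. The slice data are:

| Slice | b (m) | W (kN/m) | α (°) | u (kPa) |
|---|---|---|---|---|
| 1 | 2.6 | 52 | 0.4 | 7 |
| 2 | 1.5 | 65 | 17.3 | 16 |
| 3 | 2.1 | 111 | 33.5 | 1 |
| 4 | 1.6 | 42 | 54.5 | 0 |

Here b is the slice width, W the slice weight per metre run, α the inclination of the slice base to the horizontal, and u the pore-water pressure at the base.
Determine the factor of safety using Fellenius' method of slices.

Ordinary method of slices: FS = Σ[c'·Δl_i + (W_i cosα_i − u_i·Δl_i)·tanφ'] / Σ W_i sinα_i, with Δl_i = b_i / cosα_i.
Slice 1: Δl = 2.6/cos0.4° = 2.600 m; N'_1 = 52·cos0.4° − 7·2.600 = 33.8; c'Δl = 0.26; W sinα = 0.4
Slice 2: Δl = 1.5/cos17.3° = 1.571 m; N'_2 = 65·cos17.3° − 16·1.571 = 36.9; c'Δl = 0.16; W sinα = 19.3
Slice 3: Δl = 2.1/cos33.5° = 2.518 m; N'_3 = 111·cos33.5° − 1·2.518 = 90.0; c'Δl = 0.25; W sinα = 61.3
Slice 4: Δl = 1.6/cos54.5° = 2.755 m; N'_4 = 42·cos54.5° − 0·2.755 = 24.4; c'Δl = 0.28; W sinα = 34.2
Σc'Δl = 0.9 kN/m; ΣN' = 185.2 kN/m; ΣW sinα = 115.2 kN/m
Resisting = 0.9 + 185.2·tan26.2° = 0.9 + 91.1 = 92.1 kN/m
FS = 92.1 / 115.2 = 0.799

FS = 0.80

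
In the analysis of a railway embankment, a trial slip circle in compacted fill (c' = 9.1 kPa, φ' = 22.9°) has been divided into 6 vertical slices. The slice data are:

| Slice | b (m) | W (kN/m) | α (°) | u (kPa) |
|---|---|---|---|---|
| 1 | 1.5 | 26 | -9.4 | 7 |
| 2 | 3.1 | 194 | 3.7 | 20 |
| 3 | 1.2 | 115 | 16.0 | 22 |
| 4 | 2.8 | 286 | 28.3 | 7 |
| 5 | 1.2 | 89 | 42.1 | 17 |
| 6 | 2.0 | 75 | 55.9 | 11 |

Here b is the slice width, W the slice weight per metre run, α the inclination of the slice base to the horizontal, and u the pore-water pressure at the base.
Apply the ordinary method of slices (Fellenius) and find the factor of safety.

Ordinary method of slices: FS = Σ[c'·Δl_i + (W_i cosα_i − u_i·Δl_i)·tanφ'] / Σ W_i sinα_i, with Δl_i = b_i / cosα_i.
Slice 1: Δl = 1.5/cos(-9.4°) = 1.520 m; N'_1 = 26·cos(-9.4°) − 7·1.520 = 15.0; c'Δl = 13.84; W sinα = -4.2
Slice 2: Δl = 3.1/cos3.7° = 3.106 m; N'_2 = 194·cos3.7° − 20·3.106 = 131.5; c'Δl = 28.27; W sinα = 12.5
Slice 3: Δl = 1.2/cos16.0° = 1.248 m; N'_3 = 115·cos16.0° − 22·1.248 = 83.1; c'Δl = 11.36; W sinα = 31.7
Slice 4: Δl = 2.8/cos28.3° = 3.180 m; N'_4 = 286·cos28.3° − 7·3.180 = 229.6; c'Δl = 28.94; W sinα = 135.6
Slice 5: Δl = 1.2/cos42.1° = 1.617 m; N'_5 = 89·cos42.1° − 17·1.617 = 38.5; c'Δl = 14.72; W sinα = 59.7
Slice 6: Δl = 2.0/cos55.9° = 3.567 m; N'_6 = 75·cos55.9° − 11·3.567 = 2.8; c'Δl = 32.46; W sinα = 62.1
Σc'Δl = 129.6 kN/m; ΣN' = 500.5 kN/m; ΣW sinα = 297.3 kN/m
Resisting = 129.6 + 500.5·tan22.9° = 129.6 + 211.4 = 341.0 kN/m
FS = 341.0 / 297.3 = 1.147

FS = 1.15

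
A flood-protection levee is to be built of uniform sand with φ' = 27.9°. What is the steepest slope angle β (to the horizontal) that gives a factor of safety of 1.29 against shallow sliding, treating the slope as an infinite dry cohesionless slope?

β = 22.3°

For an infinite dry cohesionless slope FS = tanφ'/tanβ, so tanβ = tanφ' / FS.
tanβ = tan27.9° / 1.29 = 0.5295 / 1.29 = 0.4104
β = arctan(0.4104) = 22.32°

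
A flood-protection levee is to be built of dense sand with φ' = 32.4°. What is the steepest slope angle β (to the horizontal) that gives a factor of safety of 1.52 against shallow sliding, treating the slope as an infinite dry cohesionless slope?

For an infinite dry cohesionless slope FS = tanφ'/tanβ, so tanβ = tanφ' / FS.
tanβ = tan32.4° / 1.52 = 0.6346 / 1.52 = 0.4175
β = arctan(0.4175) = 22.66°

β = 22.7°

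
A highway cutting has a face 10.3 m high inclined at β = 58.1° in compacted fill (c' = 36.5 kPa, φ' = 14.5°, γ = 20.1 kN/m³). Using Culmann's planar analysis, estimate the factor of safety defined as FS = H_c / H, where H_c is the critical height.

FS = 2.10

H_c = (4c'/γ) · sinβ cosφ' / [1 − cos(β − φ')]
    = (4·36.5/20.1) · sin58.1°·cos14.5° / [1 − cos43.6°]
    = 7.264 · 0.8219 / 0.2758 = 21.64 m
FS = H_c / H = 21.64 / 10.3 = 2.101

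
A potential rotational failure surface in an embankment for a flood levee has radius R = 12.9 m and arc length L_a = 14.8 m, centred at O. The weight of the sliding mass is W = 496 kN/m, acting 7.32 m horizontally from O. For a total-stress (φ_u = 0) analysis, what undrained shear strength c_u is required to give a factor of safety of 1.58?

c_u = 30.0 kPa

FS = c_u·L_a·R / (W·d), so c_u = FS·W·d / (L_a·R).
c_u = 1.58·496·7.32 / (14.80·12.9) = 5736.5 / 190.92 = 30.05 kPa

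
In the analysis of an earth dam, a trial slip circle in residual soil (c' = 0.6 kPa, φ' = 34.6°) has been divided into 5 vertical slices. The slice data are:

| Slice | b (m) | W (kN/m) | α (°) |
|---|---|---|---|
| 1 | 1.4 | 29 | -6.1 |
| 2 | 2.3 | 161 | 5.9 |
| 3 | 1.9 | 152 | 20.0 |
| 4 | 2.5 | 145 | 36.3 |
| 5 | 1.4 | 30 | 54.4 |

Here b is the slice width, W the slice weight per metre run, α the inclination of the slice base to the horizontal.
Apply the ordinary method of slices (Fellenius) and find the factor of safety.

Ordinary method of slices: FS = Σ[c'·Δl_i + (W_i cosα_i)·tanφ'] / Σ W_i sinα_i, with Δl_i = b_i / cosα_i.
Slice 1: Δl = 1.4/cos(-6.1°) = 1.408 m; N'_1 = 29·cos(-6.1°) = 28.8; c'Δl = 0.84; W sinα = -3.1
Slice 2: Δl = 2.3/cos5.9° = 2.312 m; N'_2 = 161·cos5.9° = 160.1; c'Δl = 1.39; W sinα = 16.5
Slice 3: Δl = 1.9/cos20.0° = 2.022 m; N'_3 = 152·cos20.0° = 142.8; c'Δl = 1.21; W sinα = 52.0
Slice 4: Δl = 2.5/cos36.3° = 3.102 m; N'_4 = 145·cos36.3° = 116.9; c'Δl = 1.86; W sinα = 85.8
Slice 5: Δl = 1.4/cos54.4° = 2.405 m; N'_5 = 30·cos54.4° = 17.5; c'Δl = 1.44; W sinα = 24.4
Σc'Δl = 6.7 kN/m; ΣN' = 466.1 kN/m; ΣW sinα = 175.7 kN/m
Resisting = 6.7 + 466.1·tan34.6° = 6.7 + 321.6 = 328.3 kN/m
FS = 328.3 / 175.7 = 1.869

FS = 1.87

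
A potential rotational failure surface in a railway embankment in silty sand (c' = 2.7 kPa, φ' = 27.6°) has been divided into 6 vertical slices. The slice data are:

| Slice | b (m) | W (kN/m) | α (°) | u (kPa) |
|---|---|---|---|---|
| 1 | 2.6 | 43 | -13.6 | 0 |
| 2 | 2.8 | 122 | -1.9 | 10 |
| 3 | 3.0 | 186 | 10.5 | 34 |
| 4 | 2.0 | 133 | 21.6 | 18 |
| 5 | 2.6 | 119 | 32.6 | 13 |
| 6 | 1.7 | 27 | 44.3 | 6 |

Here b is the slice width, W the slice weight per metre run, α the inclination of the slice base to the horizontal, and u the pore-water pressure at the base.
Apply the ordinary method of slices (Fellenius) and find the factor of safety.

FS = 1.55

Ordinary method of slices: FS = Σ[c'·Δl_i + (W_i cosα_i − u_i·Δl_i)·tanφ'] / Σ W_i sinα_i, with Δl_i = b_i / cosα_i.
Slice 1: Δl = 2.6/cos(-13.6°) = 2.675 m; N'_1 = 43·cos(-13.6°) − 0·2.675 = 41.8; c'Δl = 7.22; W sinα = -10.1
Slice 2: Δl = 2.8/cos(-1.9°) = 2.802 m; N'_2 = 122·cos(-1.9°) − 10·2.802 = 93.9; c'Δl = 7.56; W sinα = -4.0
Slice 3: Δl = 3.0/cos10.5° = 3.051 m; N'_3 = 186·cos10.5° − 34·3.051 = 79.1; c'Δl = 8.24; W sinα = 33.9
Slice 4: Δl = 2.0/cos21.6° = 2.151 m; N'_4 = 133·cos21.6° − 18·2.151 = 84.9; c'Δl = 5.81; W sinα = 49.0
Slice 5: Δl = 2.6/cos32.6° = 3.086 m; N'_5 = 119·cos32.6° − 13·3.086 = 60.1; c'Δl = 8.33; W sinα = 64.1
Slice 6: Δl = 1.7/cos44.3° = 2.375 m; N'_6 = 27·cos44.3° − 6·2.375 = 5.1; c'Δl = 6.41; W sinα = 18.9
Σc'Δl = 43.6 kN/m; ΣN' = 365.0 kN/m; ΣW sinα = 151.7 kN/m
Resisting = 43.6 + 365.0·tan27.6° = 43.6 + 190.8 = 234.4 kN/m
FS = 234.4 / 151.7 = 1.545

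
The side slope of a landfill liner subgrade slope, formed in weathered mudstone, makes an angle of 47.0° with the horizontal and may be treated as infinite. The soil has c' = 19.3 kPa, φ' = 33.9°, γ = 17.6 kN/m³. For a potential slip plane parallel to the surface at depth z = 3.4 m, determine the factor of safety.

For an infinite slope with a slip plane parallel to the surface (no pore pressure): FS = [c' + γz cos²β tanφ'] / [γz sinβ cosβ].
γz = 17.6·3.4 = 59.84 kN/m²
Numerator = 19.3 + 59.84·cos²47.0°·tan33.9° = 19.3 + 59.84·0.4651·0.6720 = 38.003 kPa
Denominator = 59.84·sin47.0°·cos47.0° = 59.84·0.7314·0.6820 = 29.847 kPa
FS = 38.003 / 29.847 = 1.273

FS = 1.27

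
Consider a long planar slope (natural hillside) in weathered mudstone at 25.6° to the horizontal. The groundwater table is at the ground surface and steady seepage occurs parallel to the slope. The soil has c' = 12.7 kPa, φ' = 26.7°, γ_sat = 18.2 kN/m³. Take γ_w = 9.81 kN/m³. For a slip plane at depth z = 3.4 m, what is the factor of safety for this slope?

FS = 1.01

With seepage parallel to the slope and the water table at the surface, the effective normal stress on the slip plane uses the buoyant unit weight γ' = γ_sat − γ_w while the driving shear stress uses γ_sat:
FS = [c' + γ' z cos²β tanφ'] / [γ_sat z sinβ cosβ]
γ' = 18.2 − 9.81 = 8.39 kN/m³
Numerator = 12.7 + 8.39·3.4·cos²25.6°·tan26.7° = 12.7 + 8.39·3.4·0.8133·0.5029 = 24.369 kPa
Denominator = 18.2·3.4·sin25.6°·cos25.6° = 18.2·3.4·0.4321·0.9018 = 24.113 kPa
FS = 24.369 / 24.113 = 1.011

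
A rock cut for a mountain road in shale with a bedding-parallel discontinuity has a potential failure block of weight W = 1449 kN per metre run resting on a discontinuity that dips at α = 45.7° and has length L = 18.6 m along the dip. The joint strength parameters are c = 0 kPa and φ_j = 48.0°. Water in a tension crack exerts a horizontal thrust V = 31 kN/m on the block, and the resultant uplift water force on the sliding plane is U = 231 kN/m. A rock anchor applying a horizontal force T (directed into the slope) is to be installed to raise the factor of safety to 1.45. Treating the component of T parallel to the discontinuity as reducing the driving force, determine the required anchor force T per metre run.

T = 383 kN/m

Resolving forces along and normal to the sliding plane, with the horizontal anchor force T adding T·sinα to the effective normal force and T·cosα acting up the plane against the driving force:
FS = [cL + (W cosα − U − V sinα + T sinα) tanφ_j] / [W sinα + V cosα − T cosα]
Without the anchor: N' = 758.8 kN/m, driving T_d = 1058.7 kN/m, resisting R = 0·18.6 + 758.8·tan48.0° = 842.8 kN/m, FS = 0.80.
Setting FS = 1.45 and solving for T:
1.45·(1058.7 − T cos45.7°) = 842.8 + T sin45.7°·tan48.0°
T·(sin45.7°·tan48.0° + 1.45·cos45.7°) = 1.45·1058.7 − 842.8
T·(0.7157·1.1106 + 1.45·0.6984) = 1535.1 − 842.8 = 692.3
T·1.8076 = 692.3
T = 383.0 kN/m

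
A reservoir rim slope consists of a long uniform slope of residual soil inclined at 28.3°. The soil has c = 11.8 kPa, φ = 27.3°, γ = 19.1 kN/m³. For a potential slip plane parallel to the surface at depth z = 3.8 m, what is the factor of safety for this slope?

FS = 1.35

For an infinite slope with a slip plane parallel to the surface (no pore pressure): FS = [c + γz cos²β tanφ] / [γz sinβ cosβ].
γz = 19.1·3.8 = 72.58 kN/m²
Numerator = 11.8 + 72.58·cos²28.3°·tan27.3° = 11.8 + 72.58·0.7752·0.5161 = 40.842 kPa
Denominator = 72.58·sin28.3°·cos28.3° = 72.58·0.4741·0.8805 = 30.297 kPa
FS = 40.842 / 30.297 = 1.348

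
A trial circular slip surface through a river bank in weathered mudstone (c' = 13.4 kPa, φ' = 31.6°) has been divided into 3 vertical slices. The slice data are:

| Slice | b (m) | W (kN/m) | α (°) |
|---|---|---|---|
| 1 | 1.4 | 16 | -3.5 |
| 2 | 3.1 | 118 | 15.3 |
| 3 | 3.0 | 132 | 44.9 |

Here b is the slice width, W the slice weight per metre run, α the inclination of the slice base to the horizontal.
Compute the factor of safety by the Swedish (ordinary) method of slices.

FS = 2.08

Ordinary method of slices: FS = Σ[c'·Δl_i + (W_i cosα_i)·tanφ'] / Σ W_i sinα_i, with Δl_i = b_i / cosα_i.
Slice 1: Δl = 1.4/cos(-3.5°) = 1.403 m; N'_1 = 16·cos(-3.5°) = 16.0; c'Δl = 18.80; W sinα = -1.0
Slice 2: Δl = 3.1/cos15.3° = 3.214 m; N'_2 = 118·cos15.3° = 113.8; c'Δl = 43.07; W sinα = 31.1
Slice 3: Δl = 3.0/cos44.9° = 4.235 m; N'_3 = 132·cos44.9° = 93.5; c'Δl = 56.75; W sinα = 93.2
Σc'Δl = 118.6 kN/m; ΣN' = 223.3 kN/m; ΣW sinα = 123.3 kN/m
Resisting = 118.6 + 223.3·tan31.6° = 118.6 + 137.4 = 256.0 kN/m
FS = 256.0 / 123.3 = 2.075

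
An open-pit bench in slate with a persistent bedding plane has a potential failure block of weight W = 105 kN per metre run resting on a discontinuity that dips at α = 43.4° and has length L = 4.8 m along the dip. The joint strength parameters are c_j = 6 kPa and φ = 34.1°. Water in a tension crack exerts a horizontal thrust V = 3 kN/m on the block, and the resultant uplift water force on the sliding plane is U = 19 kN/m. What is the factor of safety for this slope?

FS = 0.89

Resolving the block weight along and normal to the plane and applying the Mohr–Coulomb strength on the joint:
N' = W cosα − U − V sinα = 105·cos43.4° − 19 − 3·sin43.4° = 55.2 kN/m
Driving force T = W sinα + V cosα = 105·sin43.4° + 3·cos43.4° = 74.3 kN/m
Resisting force R = c_j·L + N'·tanφ = 6·4.8 + 55.2·tan34.1° = 28.8 + 37.4 = 66.2 kN/m
FS = R / T = 66.2 / 74.3 = 0.891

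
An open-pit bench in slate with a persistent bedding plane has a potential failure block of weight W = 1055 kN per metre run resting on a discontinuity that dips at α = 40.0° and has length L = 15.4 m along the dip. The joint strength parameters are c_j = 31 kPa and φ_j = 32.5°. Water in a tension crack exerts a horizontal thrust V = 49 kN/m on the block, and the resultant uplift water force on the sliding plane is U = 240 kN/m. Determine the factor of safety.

FS = 1.14

Resolving the block weight along and normal to the plane and applying the Mohr–Coulomb strength on the joint:
N' = W cosα − U − V sinα = 1055·cos40.0° − 240 − 49·sin40.0° = 536.7 kN/m
Driving force T = W sinα + V cosα = 1055·sin40.0° + 49·cos40.0° = 715.7 kN/m
Resisting force R = c_j·L + N'·tanφ_j = 31·15.4 + 536.7·tan32.5° = 477.4 + 341.9 = 819.3 kN/m
FS = R / T = 819.3 / 715.7 = 1.145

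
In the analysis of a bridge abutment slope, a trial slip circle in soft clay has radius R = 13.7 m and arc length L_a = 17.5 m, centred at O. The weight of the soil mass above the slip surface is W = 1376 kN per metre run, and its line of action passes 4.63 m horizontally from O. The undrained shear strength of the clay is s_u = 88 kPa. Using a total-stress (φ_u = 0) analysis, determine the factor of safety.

FS = 3.31

Taking moments about the centre O, the resisting moment is provided by the undrained shear strength acting along the arc:
M_R = s_u·L_a·R = 88·17.50·13.7 = 21098.0 kN·m/m
M_D = W·d = 1376·4.63 = 6370.9 kN·m/m
FS = M_R / M_D = 21098.0 / 6370.9 = 3.312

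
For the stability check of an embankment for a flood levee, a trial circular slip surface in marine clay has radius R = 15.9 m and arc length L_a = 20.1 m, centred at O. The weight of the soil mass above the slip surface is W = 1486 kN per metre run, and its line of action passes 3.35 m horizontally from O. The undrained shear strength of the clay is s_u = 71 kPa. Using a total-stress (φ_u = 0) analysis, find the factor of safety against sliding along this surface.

Taking moments about the centre O, the resisting moment is provided by the undrained shear strength acting along the arc:
M_R = s_u·L_a·R = 71·20.10·15.9 = 22690.9 kN·m/m
M_D = W·d = 1486·3.35 = 4978.1 kN·m/m
FS = M_R / M_D = 22690.9 / 4978.1 = 4.558

FS = 4.56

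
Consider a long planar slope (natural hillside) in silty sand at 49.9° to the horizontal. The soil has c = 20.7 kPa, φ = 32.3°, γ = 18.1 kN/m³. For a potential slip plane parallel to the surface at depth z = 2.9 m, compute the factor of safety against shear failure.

FS = 1.33

For an infinite slope with a slip plane parallel to the surface (no pore pressure): FS = [c + γz cos²β tanφ] / [γz sinβ cosβ].
γz = 18.1·2.9 = 52.49 kN/m²
Numerator = 20.7 + 52.49·cos²49.9°·tan32.3° = 20.7 + 52.49·0.4149·0.6322 = 34.467 kPa
Denominator = 52.49·sin49.9°·cos49.9° = 52.49·0.7649·0.6441 = 25.862 kPa
FS = 34.467 / 25.862 = 1.333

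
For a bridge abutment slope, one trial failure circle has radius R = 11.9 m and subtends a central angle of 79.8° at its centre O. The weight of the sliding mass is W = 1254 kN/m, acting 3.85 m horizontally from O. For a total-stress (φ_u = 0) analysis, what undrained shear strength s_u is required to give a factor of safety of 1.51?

s_u = 37.0 kPa

FS = s_u·L_a·R / (W·d), so s_u = FS·W·d / (L_a·R).
Arc length L_a = R·θ = 11.9·(79.8°·π/180) = 11.9·1.3928 = 16.57 m
s_u = 1.51·1254·3.85 / (16.57·11.9) = 7290.1 / 197.23 = 36.96 kPa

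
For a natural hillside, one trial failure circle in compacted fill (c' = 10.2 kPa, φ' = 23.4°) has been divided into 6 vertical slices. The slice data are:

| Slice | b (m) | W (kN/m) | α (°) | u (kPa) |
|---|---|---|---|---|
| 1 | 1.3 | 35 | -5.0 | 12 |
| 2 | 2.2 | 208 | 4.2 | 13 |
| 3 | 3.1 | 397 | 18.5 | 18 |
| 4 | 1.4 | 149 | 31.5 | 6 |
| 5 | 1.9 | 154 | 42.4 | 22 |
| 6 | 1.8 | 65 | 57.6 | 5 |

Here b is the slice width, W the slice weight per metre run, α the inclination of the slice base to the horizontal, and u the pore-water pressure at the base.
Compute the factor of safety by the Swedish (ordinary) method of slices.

Ordinary method of slices: FS = Σ[c'·Δl_i + (W_i cosα_i − u_i·Δl_i)·tanφ'] / Σ W_i sinα_i, with Δl_i = b_i / cosα_i.
Slice 1: Δl = 1.3/cos(-5.0°) = 1.305 m; N'_1 = 35·cos(-5.0°) − 12·1.305 = 19.2; c'Δl = 13.31; W sinα = -3.1
Slice 2: Δl = 2.2/cos4.2° = 2.206 m; N'_2 = 208·cos4.2° − 13·2.206 = 178.8; c'Δl = 22.50; W sinα = 15.2
Slice 3: Δl = 3.1/cos18.5° = 3.269 m; N'_3 = 397·cos18.5° − 18·3.269 = 317.6; c'Δl = 33.34; W sinα = 126.0
Slice 4: Δl = 1.4/cos31.5° = 1.642 m; N'_4 = 149·cos31.5° − 6·1.642 = 117.2; c'Δl = 16.75; W sinα = 77.9
Slice 5: Δl = 1.9/cos42.4° = 2.573 m; N'_5 = 154·cos42.4° − 22·2.573 = 57.1; c'Δl = 26.24; W sinα = 103.8
Slice 6: Δl = 1.8/cos57.6° = 3.359 m; N'_6 = 65·cos57.6° − 5·3.359 = 18.0; c'Δl = 34.26; W sinα = 54.9
Σc'Δl = 146.4 kN/m; ΣN' = 708.0 kN/m; ΣW sinα = 374.7 kN/m
Resisting = 146.4 + 708.0·tan23.4° = 146.4 + 306.4 = 452.8 kN/m
FS = 452.8 / 374.7 = 1.208

FS = 1.21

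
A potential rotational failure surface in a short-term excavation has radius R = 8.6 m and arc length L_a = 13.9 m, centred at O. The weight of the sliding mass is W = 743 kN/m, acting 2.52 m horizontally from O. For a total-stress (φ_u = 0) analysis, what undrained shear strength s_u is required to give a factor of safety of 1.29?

s_u = 20.2 kPa

FS = s_u·L_a·R / (W·d), so s_u = FS·W·d / (L_a·R).
s_u = 1.29·743·2.52 / (13.90·8.6) = 2415.3 / 119.54 = 20.21 kPa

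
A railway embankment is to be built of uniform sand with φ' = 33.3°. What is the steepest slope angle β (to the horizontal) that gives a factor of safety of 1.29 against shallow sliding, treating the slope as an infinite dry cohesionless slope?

β = 27.0°

For an infinite dry cohesionless slope FS = tanφ'/tanβ, so tanβ = tanφ' / FS.
tanβ = tan33.3° / 1.29 = 0.6569 / 1.29 = 0.5092
β = arctan(0.5092) = 26.99°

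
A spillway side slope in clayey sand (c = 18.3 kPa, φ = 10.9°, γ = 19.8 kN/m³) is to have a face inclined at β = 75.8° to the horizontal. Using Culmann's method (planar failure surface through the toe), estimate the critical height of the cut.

Culmann's analysis gives the critical failure plane at α_cr = (β + φ)/2 = (75.8 + 10.9)/2 = 43.4°, and the critical height
H_c = (4c/γ) · sinβ cosφ / [1 − cos(β − φ)]
    = (4·18.3/19.8) · sin75.8°·cos10.9° / [1 − cos(64.9°)]
    = 3.697 · 0.9694·0.9820 / [1 − 0.4242]
    = 3.697 · 0.9520 / 0.5758
    = 6.11 m

H_c = 6.11 m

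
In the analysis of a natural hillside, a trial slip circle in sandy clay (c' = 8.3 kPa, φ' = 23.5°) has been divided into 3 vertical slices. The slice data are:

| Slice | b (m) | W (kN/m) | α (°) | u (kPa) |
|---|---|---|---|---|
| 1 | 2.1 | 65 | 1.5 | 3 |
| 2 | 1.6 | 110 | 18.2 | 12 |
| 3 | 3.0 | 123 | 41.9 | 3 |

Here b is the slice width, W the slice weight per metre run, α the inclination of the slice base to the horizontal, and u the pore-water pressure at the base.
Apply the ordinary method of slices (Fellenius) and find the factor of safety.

Ordinary method of slices: FS = Σ[c'·Δl_i + (W_i cosα_i − u_i·Δl_i)·tanφ'] / Σ W_i sinα_i, with Δl_i = b_i / cosα_i.
Slice 1: Δl = 2.1/cos1.5° = 2.101 m; N'_1 = 65·cos1.5° − 3·2.101 = 58.7; c'Δl = 17.44; W sinα = 1.7
Slice 2: Δl = 1.6/cos18.2° = 1.684 m; N'_2 = 110·cos18.2° − 12·1.684 = 84.3; c'Δl = 13.98; W sinα = 34.4
Slice 3: Δl = 3.0/cos41.9° = 4.031 m; N'_3 = 123·cos41.9° − 3·4.031 = 79.5; c'Δl = 33.45; W sinα = 82.1
Σc'Δl = 64.9 kN/m; ΣN' = 222.4 kN/m; ΣW sinα = 118.2 kN/m
Resisting = 64.9 + 222.4·tan23.5° = 64.9 + 96.7 = 161.6 kN/m
FS = 161.6 / 118.2 = 1.367

FS = 1.37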